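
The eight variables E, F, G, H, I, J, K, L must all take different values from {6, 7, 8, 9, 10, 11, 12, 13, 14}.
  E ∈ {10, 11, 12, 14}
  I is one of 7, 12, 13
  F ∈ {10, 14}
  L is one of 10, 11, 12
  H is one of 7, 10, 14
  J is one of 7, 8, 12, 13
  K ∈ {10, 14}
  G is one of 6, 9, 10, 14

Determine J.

The 2 variables F and K are confined to {10, 14}, which locks those values in; drop them from E, G, H, L.
H's domain is down to {7}, so H = 7. Eliminate 7 elsewhere: I, J.
The 2 variables E and L are confined to {11, 12}, which locks those values in; drop them from I, J.
I's domain is down to {13}, so I = 13. Strike 13 from J.
So J = 8.

8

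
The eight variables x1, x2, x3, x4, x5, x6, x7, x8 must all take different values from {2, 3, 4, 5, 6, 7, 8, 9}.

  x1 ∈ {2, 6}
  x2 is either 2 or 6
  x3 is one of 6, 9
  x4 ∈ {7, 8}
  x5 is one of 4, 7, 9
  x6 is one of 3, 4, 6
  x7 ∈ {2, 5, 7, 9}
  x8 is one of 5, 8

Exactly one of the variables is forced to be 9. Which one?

Among the 8 variables, 3 fits only x6 (and all 8 values in {2, 3, 4, 5, 6, 7, 8, 9} must be used), so x6 = 3.
Among the 7 still-open variables, 4 fits only x5 (and all 7 values in {2, 4, 5, 6, 7, 8, 9} must be used), so x5 = 4.
x1 and x2 share exactly the 2 values {2, 6}; by pigeonhole those values go to them, so strike 2, 6 from x3, x7.
So 9 goes to x3.

x3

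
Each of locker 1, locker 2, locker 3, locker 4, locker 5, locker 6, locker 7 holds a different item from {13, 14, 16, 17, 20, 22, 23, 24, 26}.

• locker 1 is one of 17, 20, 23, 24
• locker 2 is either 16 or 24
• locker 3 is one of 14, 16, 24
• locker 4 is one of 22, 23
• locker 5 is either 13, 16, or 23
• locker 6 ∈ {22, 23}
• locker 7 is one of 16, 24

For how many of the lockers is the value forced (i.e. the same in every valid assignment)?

2

locker 2 and locker 7 share exactly the 2 values {16, 24}; by pigeonhole those values go to them, so strike 16, 24 from locker 1, locker 3, locker 5.
locker 3 must be 14 (only option left).
locker 4 and locker 6 share exactly the 2 values {22, 23}; by pigeonhole those values go to them, so strike 22, 23 from locker 1, locker 5.
locker 5 has just one choice, so locker 5 = 13.
Determined: locker 3=14, locker 5=13. The other lockers each still have more than one consistent value. That makes 2.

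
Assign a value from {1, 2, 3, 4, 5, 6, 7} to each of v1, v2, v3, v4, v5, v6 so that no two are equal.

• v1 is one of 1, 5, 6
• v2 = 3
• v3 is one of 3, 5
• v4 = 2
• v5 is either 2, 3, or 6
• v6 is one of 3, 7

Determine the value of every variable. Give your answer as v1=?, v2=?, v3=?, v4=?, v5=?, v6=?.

v2's domain is down to {3}, so v2 = 3. Eliminate 3 elsewhere: v3, v5, v6.
v3's domain is down to {5}, so v3 = 5. So v1 can't be 5.
v4's domain is down to {2}, so v4 = 2. Strike 2 from v5.
That leaves v5 = 6. Strike 6 from v1.
v6 must be 7 (only option left).
That leaves v1 = 1.

v1=1, v2=3, v3=5, v4=2, v5=6, v6=7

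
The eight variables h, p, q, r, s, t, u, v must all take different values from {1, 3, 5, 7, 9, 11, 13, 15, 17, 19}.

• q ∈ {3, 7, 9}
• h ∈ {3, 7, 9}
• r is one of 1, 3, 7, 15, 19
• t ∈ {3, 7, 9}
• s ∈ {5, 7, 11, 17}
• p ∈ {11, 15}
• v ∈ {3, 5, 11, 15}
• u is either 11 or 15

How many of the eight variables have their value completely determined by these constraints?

2

p and u between them cover only {11, 15} — a naked pair. Remove those values from r, s, v.
The 3 variables h, q, t are confined to {3, 7, 9}, which locks those values in; drop them from r, s, v.
v must be 5 (only option left). Eliminate 5 elsewhere: s.
That leaves s = 17.
Determined: s=17, v=5. The other variables each still have more than one consistent value. That makes 2.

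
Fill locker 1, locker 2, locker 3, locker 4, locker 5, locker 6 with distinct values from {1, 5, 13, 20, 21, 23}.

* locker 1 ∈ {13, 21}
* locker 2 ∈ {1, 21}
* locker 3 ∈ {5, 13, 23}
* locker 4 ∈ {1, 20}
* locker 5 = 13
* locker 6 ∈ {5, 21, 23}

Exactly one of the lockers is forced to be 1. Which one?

locker 5 must be 13 (only option left). Strike 13 from locker 1, locker 3.
locker 1 must be 21 (only option left). Remove 21 from locker 2, locker 6.
So 1 goes to locker 2.

locker 2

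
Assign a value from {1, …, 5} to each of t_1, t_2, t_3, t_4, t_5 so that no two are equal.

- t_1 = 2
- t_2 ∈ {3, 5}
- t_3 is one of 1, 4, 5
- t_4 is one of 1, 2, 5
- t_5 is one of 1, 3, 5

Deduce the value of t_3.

t_1 must be 2 (only option left). So t_4 can't be 2.
The 4 still-open variables together cover exactly {1, 3, 4, 5} — 4 values for 4 variables — and 4 appears only in t_3's list, so t_3 = 4.

4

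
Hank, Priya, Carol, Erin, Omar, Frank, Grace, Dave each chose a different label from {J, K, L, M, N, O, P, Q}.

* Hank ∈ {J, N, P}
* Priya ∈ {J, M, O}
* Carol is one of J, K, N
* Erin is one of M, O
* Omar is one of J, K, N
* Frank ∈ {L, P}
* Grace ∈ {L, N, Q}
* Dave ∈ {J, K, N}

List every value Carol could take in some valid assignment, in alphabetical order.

J, K, N

Among the 8 variables, Q fits only Grace (and all 8 values in {J, K, L, M, N, O, P, Q} must be used), so Grace = Q.
Among the 7 still-open variables, L fits only Frank (and all 7 values in {J, K, L, M, N, O, P} must be used), so Frank = L.
The 6 still-open variables together cover exactly {J, K, M, N, O, P} — 6 values for 6 variables — and P appears only in Hank's list, so Hank = P.
The 3 variables Carol, Omar, Dave are confined to {J, K, N}, which locks those values in; drop them from Priya.
No further eliminations apply; Carol can still be any of J, K, N.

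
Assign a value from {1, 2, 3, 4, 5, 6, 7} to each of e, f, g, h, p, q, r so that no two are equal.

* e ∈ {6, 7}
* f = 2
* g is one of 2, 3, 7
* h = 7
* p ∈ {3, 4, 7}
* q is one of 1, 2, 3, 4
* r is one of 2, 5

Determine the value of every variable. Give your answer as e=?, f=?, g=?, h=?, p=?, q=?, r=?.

e=6, f=2, g=3, h=7, p=4, q=1, r=5

f has just one choice, so f = 2. Remove 2 from g, q, r.
That leaves h = 7. Strike 7 from e, g, p.
That leaves r = 5.
That leaves e = 6.
That leaves g = 3. Remove 3 from p, q.
p must be 4 (only option left). So q can't be 4.
q has just one choice, so q = 1.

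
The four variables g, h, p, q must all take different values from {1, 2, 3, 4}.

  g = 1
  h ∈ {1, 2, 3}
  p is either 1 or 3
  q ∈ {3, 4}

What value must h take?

g must be 1 (only option left). Strike 1 from h, p.
p's domain is down to {3}, so p = 3. So h, q can't be 3.
So h = 2.

2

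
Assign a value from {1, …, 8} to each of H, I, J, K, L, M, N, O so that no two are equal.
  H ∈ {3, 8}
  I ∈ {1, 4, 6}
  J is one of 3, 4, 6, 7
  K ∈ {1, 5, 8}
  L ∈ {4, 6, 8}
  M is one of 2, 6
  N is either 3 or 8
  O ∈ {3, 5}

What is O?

Among the 8 variables, 2 fits only M (and all 8 values in {1, 2, 3, 4, 5, 6, 7, 8} must be used), so M = 2.
The 7 still-open variables draw from only 7 values {1, 3, 4, 5, 6, 7, 8}, so each is used; only J can be 7, hence J = 7.
H and N between them cover only {3, 8} — a naked pair. Remove those values from K, L, O.
So O = 5.

5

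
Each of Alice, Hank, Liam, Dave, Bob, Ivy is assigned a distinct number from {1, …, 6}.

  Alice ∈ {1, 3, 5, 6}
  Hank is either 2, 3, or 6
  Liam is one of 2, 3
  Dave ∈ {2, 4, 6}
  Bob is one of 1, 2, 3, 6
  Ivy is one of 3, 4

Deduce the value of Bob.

The 6 variables draw from only 6 values {1, 2, 3, 4, 5, 6}, so each is used; only Alice can be 5, hence Alice = 5.
The 5 still-open variables together cover exactly {1, 2, 3, 4, 6} — 5 values for 5 variables — and 1 appears only in Bob's list, so Bob = 1.

1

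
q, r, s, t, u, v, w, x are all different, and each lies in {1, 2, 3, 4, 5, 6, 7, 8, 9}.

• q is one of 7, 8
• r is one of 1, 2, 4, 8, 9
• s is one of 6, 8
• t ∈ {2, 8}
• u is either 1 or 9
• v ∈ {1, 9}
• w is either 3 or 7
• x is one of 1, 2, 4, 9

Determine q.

7

The 8 variables together cover exactly {1, 2, 3, 4, 6, 7, 8, 9} — 8 values for 8 variables — and 3 appears only in w's list, so w = 3.
The 7 still-open variables together cover exactly {1, 2, 4, 6, 7, 8, 9} — 7 values for 7 variables — and 6 appears only in s's list, so s = 6.
The 6 still-open variables together cover exactly {1, 2, 4, 7, 8, 9} — 6 values for 6 variables — and 7 appears only in q's list, so q = 7.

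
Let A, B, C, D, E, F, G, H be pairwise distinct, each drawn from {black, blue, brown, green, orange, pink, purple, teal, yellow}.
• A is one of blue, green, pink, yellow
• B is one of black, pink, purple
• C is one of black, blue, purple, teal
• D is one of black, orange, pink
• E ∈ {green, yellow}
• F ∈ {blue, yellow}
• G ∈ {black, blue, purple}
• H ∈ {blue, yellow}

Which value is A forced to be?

pink

The 8 variables together cover exactly {black, blue, green, orange, pink, purple, teal, yellow} — 8 values for 8 variables — and orange appears only in D's list, so D = orange.
Among the 7 still-open variables, teal fits only C (and all 7 values in {black, blue, green, pink, purple, teal, yellow} must be used), so C = teal.
The 2 variables F and H are confined to {blue, yellow}, which locks those values in; drop them from A, E, G.
That leaves E = green. Remove green from A.
So A = pink.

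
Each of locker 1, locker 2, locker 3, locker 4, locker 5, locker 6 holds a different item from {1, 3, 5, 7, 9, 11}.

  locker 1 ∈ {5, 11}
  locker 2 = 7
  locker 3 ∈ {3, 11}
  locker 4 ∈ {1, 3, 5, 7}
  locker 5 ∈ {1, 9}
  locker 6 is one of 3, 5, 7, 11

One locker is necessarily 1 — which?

locker 2 must be 7 (only option left). Remove 7 from locker 4, locker 6.
The 5 still-open variables together cover exactly {1, 3, 5, 9, 11} — 5 values for 5 variables — and 9 appears only in locker 5's list, so locker 5 = 9.
The 4 still-open variables together cover exactly {1, 3, 5, 11} — 4 values for 4 variables — and 1 appears only in locker 4's list, so locker 4 = 1.

locker 4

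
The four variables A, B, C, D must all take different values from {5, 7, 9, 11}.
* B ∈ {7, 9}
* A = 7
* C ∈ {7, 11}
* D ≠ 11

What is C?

11

A's domain is down to {7}, so A = 7. Remove 7 from B, C, D.
So C = 11.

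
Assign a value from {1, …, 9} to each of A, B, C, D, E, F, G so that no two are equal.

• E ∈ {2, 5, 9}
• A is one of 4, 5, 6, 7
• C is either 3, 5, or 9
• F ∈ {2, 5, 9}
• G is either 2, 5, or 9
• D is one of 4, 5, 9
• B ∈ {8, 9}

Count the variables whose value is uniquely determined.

The 3 variables E, F, G are confined to {2, 5, 9}, which locks those values in; drop them from A, B, C, D.
B must be 8 (only option left).
C's domain is down to {3}, so C = 3.
That leaves D = 4. Remove 4 from A.
Determined: B=8, C=3, D=4. The other variables each still have more than one consistent value. That makes 3.

3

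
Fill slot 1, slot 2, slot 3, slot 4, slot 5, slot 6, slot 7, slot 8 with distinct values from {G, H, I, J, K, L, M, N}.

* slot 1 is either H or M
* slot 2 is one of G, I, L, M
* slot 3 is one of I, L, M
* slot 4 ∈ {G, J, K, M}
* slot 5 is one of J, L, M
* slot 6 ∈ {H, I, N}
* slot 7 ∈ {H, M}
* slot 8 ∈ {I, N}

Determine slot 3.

The 8 variables together cover exactly {G, H, I, J, K, L, M, N} — 8 values for 8 variables — and K appears only in slot 4's list, so slot 4 = K.
The 7 still-open variables together cover exactly {G, H, I, J, L, M, N} — 7 values for 7 variables — and G appears only in slot 2's list, so slot 2 = G.
The 6 still-open variables draw from only 6 values {H, I, J, L, M, N}, so each is used; only slot 5 can be J, hence slot 5 = J.
Among the 5 still-open variables, L fits only slot 3 (and all 5 values in {H, I, L, M, N} must be used), so slot 3 = L.

L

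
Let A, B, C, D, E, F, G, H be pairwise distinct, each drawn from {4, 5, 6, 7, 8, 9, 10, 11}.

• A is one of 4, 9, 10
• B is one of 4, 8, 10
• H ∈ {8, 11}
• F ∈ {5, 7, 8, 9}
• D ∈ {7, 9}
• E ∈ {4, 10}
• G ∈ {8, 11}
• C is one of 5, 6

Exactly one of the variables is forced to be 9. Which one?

The 8 variables together cover exactly {4, 5, 6, 7, 8, 9, 10, 11} — 8 values for 8 variables — and 6 appears only in C's list, so C = 6.
The 7 still-open variables together cover exactly {4, 5, 7, 8, 9, 10, 11} — 7 values for 7 variables — and 5 appears only in F's list, so F = 5.
The 6 still-open variables draw from only 6 values {4, 7, 8, 9, 10, 11}, so each is used; only D can be 7, hence D = 7.
Among the 5 still-open variables, 9 fits only A (and all 5 values in {4, 8, 9, 10, 11} must be used), so A = 9.

A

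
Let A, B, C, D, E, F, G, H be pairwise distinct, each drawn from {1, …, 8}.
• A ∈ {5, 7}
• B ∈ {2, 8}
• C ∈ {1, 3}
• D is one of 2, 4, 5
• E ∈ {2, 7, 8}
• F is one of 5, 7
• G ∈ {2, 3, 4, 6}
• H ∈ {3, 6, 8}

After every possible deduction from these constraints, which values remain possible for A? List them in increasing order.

The 8 variables together cover exactly {1, 2, 3, 4, 5, 6, 7, 8} — 8 values for 8 variables — and 1 appears only in C's list, so C = 1.
The 2 variables A and F are confined to {5, 7}, which locks those values in; drop them from D, E.
The 2 variables B and E are confined to {2, 8}, which locks those values in; drop them from D, G, H.
D must be 4 (only option left). Strike 4 from G.
No further eliminations apply; A can still be any of 5, 7.

5, 7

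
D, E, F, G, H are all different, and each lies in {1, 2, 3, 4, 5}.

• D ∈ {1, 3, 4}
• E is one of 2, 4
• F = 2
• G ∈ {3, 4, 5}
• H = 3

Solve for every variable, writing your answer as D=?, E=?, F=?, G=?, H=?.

F has just one choice, so F = 2. Strike 2 from E.
H has just one choice, so H = 3. So D, G can't be 3.
E must be 4 (only option left). Strike 4 from D, G.
G's domain is down to {5}, so G = 5.
D has just one choice, so D = 1.

D=1, E=4, F=2, G=5, H=3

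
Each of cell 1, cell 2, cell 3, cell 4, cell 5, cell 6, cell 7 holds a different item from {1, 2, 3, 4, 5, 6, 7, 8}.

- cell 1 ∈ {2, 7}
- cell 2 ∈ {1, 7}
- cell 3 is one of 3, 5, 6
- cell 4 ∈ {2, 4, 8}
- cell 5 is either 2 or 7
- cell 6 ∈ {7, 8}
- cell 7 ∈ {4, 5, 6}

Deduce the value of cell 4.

The 2 variables cell 1 and cell 5 are confined to {2, 7}, which locks those values in; drop them from cell 2, cell 4, cell 6.
cell 2's domain is down to {1}, so cell 2 = 1.
cell 6's domain is down to {8}, so cell 6 = 8. So cell 4 can't be 8.
So cell 4 = 4.

4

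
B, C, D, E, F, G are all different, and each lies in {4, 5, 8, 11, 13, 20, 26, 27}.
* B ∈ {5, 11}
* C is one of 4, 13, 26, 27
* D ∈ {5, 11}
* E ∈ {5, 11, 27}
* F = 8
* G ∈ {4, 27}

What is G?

4

F has just one choice, so F = 8.
The 2 variables B and D are confined to {5, 11}, which locks those values in; drop them from E.
E must be 27 (only option left). Strike 27 from C, G.
So G = 4.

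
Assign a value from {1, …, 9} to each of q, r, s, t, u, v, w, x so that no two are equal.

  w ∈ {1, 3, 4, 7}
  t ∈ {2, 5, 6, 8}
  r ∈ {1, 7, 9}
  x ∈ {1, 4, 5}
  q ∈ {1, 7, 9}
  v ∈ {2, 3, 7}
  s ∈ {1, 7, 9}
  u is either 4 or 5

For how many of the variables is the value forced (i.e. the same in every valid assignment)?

2

The 3 variables q, r, s are confined to {1, 7, 9}, which locks those values in; drop them from v, w, x.
u and x share exactly the 2 values {4, 5}; by pigeonhole those values go to them, so strike 4, 5 from t, w.
That leaves w = 3. Strike 3 from v.
v's domain is down to {2}, so v = 2. Eliminate 2 elsewhere: t.
Determined: v=2, w=3. The other variables each still have more than one consistent value. That makes 2.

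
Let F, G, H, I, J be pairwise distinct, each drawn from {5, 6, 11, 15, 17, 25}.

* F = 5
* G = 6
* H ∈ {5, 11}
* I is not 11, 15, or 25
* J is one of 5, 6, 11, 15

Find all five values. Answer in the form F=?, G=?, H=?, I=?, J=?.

F=5, G=6, H=11, I=17, J=15

F's domain is down to {5}, so F = 5. Remove 5 from H, I, J.
G has just one choice, so G = 6. Remove 6 from I, J.
H must be 11 (only option left). Remove 11 from J.
I has just one choice, so I = 17.
J must be 15 (only option left).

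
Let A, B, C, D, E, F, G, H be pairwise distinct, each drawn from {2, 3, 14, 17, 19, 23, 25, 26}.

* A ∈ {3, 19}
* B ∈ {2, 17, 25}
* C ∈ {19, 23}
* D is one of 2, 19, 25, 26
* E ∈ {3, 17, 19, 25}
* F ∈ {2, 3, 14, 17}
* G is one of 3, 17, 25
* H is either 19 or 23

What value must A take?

The 8 variables draw from only 8 values {2, 3, 14, 17, 19, 23, 25, 26}, so each is used; only F can be 14, hence F = 14.
The 7 still-open variables together cover exactly {2, 3, 17, 19, 23, 25, 26} — 7 values for 7 variables — and 26 appears only in D's list, so D = 26.
The 6 still-open variables together cover exactly {2, 3, 17, 19, 23, 25} — 6 values for 6 variables — and 2 appears only in B's list, so B = 2.
C and H share exactly the 2 values {19, 23}; by pigeonhole those values go to them, so strike 19, 23 from A, E.
So A = 3.

3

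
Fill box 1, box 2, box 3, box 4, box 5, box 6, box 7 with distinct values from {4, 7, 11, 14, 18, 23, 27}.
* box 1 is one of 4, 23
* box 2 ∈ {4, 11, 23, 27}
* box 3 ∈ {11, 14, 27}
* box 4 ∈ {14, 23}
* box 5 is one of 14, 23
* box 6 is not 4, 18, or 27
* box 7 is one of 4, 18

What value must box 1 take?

4

The 7 variables together cover exactly {4, 7, 11, 14, 18, 23, 27} — 7 values for 7 variables — and 7 appears only in box 6's list, so box 6 = 7.
The 6 still-open variables draw from only 6 values {4, 11, 14, 18, 23, 27}, so each is used; only box 7 can be 18, hence box 7 = 18.
box 4 and box 5 between them cover only {14, 23} — a naked pair. Remove those values from box 1, box 2, box 3.
So box 1 = 4.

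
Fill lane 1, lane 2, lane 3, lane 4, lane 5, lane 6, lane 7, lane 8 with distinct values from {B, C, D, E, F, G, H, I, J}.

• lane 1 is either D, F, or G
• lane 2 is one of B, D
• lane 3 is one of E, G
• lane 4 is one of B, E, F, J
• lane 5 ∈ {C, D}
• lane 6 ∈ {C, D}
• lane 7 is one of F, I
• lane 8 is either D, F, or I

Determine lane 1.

G

The 8 variables together cover exactly {B, C, D, E, F, G, I, J} — 8 values for 8 variables — and J appears only in lane 4's list, so lane 4 = J.
Among the 7 still-open variables, B fits only lane 2 (and all 7 values in {B, C, D, E, F, G, I} must be used), so lane 2 = B.
Among the 6 still-open variables, E fits only lane 3 (and all 6 values in {C, D, E, F, G, I} must be used), so lane 3 = E.
Among the 5 still-open variables, G fits only lane 1 (and all 5 values in {C, D, F, G, I} must be used), so lane 1 = G.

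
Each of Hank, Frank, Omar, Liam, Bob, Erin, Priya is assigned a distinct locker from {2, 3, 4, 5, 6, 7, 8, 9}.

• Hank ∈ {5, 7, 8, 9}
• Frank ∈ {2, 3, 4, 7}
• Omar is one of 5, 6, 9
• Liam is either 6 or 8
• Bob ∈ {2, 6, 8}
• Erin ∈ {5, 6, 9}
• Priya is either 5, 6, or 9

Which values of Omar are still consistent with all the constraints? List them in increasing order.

The 3 variables Omar, Erin, Priya are confined to {5, 6, 9}, which locks those values in; drop them from Hank, Liam, Bob.
That leaves Liam = 8. So Hank, Bob can't be 8.
That leaves Bob = 2. Remove 2 from Frank.
That leaves Hank = 7. Eliminate 7 elsewhere: Frank.
No further eliminations apply; Omar can still be any of 5, 6, 9.

5, 6, 9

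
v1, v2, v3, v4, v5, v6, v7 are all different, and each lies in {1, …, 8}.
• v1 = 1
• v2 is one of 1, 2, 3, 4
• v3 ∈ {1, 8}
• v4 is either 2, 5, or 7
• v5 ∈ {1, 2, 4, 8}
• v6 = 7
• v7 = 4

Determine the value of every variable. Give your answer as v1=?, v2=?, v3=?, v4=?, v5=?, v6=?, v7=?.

v1 must be 1 (only option left). So v2, v3, v5 can't be 1.
That leaves v3 = 8. Strike 8 from v5.
That leaves v6 = 7. So v4 can't be 7.
v7 has just one choice, so v7 = 4. So v2, v5 can't be 4.
v5's domain is down to {2}, so v5 = 2. Remove 2 from v2, v4.
v2's domain is down to {3}, so v2 = 3.
That leaves v4 = 5.

v1=1, v2=3, v3=8, v4=5, v5=2, v6=7, v7=4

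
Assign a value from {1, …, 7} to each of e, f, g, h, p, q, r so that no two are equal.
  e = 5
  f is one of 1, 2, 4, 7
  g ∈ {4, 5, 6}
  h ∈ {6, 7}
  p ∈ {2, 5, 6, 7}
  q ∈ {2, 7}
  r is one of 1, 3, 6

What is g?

e's domain is down to {5}, so e = 5. Remove 5 from g, p.
The 6 still-open variables together cover exactly {1, 2, 3, 4, 6, 7} — 6 values for 6 variables — and 3 appears only in r's list, so r = 3.
The 5 still-open variables together cover exactly {1, 2, 4, 6, 7} — 5 values for 5 variables — and 1 appears only in f's list, so f = 1.
Among the 4 still-open variables, 4 fits only g (and all 4 values in {2, 4, 6, 7} must be used), so g = 4.

4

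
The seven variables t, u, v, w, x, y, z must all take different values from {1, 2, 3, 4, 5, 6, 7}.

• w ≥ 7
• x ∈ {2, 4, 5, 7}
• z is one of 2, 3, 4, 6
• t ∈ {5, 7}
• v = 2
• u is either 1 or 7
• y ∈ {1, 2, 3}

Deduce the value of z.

v's domain is down to {2}, so v = 2. Strike 2 from x, y, z.
That leaves w = 7. Remove 7 from t, u, x.
t's domain is down to {5}, so t = 5. Strike 5 from x.
u's domain is down to {1}, so u = 1. Strike 1 from y.
x must be 4 (only option left). Eliminate 4 elsewhere: z.
y's domain is down to {3}, so y = 3. So z can't be 3.
So z = 6.

6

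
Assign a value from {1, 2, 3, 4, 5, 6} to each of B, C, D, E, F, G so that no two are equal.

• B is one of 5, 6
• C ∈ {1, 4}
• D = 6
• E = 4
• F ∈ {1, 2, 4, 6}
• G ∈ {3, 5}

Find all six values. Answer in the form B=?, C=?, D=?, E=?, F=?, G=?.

B=5, C=1, D=6, E=4, F=2, G=3

D must be 6 (only option left). Eliminate 6 elsewhere: B, F.
E must be 4 (only option left). So C, F can't be 4.
B must be 5 (only option left). Remove 5 from G.
That leaves C = 1. Strike 1 from F.
F's domain is down to {2}, so F = 2.
That leaves G = 3.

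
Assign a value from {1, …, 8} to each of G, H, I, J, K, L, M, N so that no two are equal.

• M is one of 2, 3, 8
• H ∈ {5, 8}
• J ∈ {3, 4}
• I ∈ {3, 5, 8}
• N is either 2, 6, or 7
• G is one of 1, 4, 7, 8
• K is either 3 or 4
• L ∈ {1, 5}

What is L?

The 8 variables together cover exactly {1, 2, 3, 4, 5, 6, 7, 8} — 8 values for 8 variables — and 6 appears only in N's list, so N = 6.
Among the 7 still-open variables, 2 fits only M (and all 7 values in {1, 2, 3, 4, 5, 7, 8} must be used), so M = 2.
The 6 still-open variables draw from only 6 values {1, 3, 4, 5, 7, 8}, so each is used; only G can be 7, hence G = 7.
The 5 still-open variables together cover exactly {1, 3, 4, 5, 8} — 5 values for 5 variables — and 1 appears only in L's list, so L = 1.

1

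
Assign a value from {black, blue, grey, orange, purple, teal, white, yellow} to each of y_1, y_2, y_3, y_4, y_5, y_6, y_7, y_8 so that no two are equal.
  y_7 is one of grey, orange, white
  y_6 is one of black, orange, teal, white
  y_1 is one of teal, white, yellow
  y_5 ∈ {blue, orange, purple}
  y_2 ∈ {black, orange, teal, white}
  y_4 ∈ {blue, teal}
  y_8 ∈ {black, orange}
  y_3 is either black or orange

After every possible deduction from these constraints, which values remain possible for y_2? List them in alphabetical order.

Among the 8 variables, grey fits only y_7 (and all 8 values in {black, blue, grey, orange, purple, teal, white, yellow} must be used), so y_7 = grey.
Among the 7 still-open variables, purple fits only y_5 (and all 7 values in {black, blue, orange, purple, teal, white, yellow} must be used), so y_5 = purple.
Among the 6 still-open variables, blue fits only y_4 (and all 6 values in {black, blue, orange, teal, white, yellow} must be used), so y_4 = blue.
The 5 still-open variables together cover exactly {black, orange, teal, white, yellow} — 5 values for 5 variables — and yellow appears only in y_1's list, so y_1 = yellow.
y_3 and y_8 between them cover only {black, orange} — a naked pair. Remove those values from y_2, y_6.
No further eliminations apply; y_2 can still be any of teal, white.

teal, white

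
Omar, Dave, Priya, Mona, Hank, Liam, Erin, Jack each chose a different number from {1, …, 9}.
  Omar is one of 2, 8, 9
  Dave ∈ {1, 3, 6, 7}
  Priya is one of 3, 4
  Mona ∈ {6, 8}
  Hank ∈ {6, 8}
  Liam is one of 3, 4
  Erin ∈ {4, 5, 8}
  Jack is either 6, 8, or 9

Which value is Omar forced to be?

Priya and Liam share exactly the 2 values {3, 4}; by pigeonhole those values go to them, so strike 3, 4 from Dave, Erin.
Mona and Hank share exactly the 2 values {6, 8}; by pigeonhole those values go to them, so strike 6, 8 from Omar, Dave, Erin, Jack.
Erin has just one choice, so Erin = 5.
Jack's domain is down to {9}, so Jack = 9. So Omar can't be 9.
So Omar = 2.

2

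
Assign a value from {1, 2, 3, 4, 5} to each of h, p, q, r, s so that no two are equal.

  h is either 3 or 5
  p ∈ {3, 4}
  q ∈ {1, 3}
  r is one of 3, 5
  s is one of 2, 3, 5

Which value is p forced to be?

The 5 variables draw from only 5 values {1, 2, 3, 4, 5}, so each is used; only q can be 1, hence q = 1.
Among the 4 still-open variables, 2 fits only s (and all 4 values in {2, 3, 4, 5} must be used), so s = 2.
The 3 still-open variables together cover exactly {3, 4, 5} — 3 values for 3 variables — and 4 appears only in p's list, so p = 4.

4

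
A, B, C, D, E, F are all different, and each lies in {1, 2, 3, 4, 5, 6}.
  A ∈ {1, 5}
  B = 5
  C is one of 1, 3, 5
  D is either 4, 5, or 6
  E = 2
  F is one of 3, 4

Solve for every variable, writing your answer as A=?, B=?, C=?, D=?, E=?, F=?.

A=1, B=5, C=3, D=6, E=2, F=4

B must be 5 (only option left). Remove 5 from A, C, D.
E has just one choice, so E = 2.
A has just one choice, so A = 1. Remove 1 from C.
C's domain is down to {3}, so C = 3. So F can't be 3.
F's domain is down to {4}, so F = 4. Remove 4 from D.
That leaves D = 6.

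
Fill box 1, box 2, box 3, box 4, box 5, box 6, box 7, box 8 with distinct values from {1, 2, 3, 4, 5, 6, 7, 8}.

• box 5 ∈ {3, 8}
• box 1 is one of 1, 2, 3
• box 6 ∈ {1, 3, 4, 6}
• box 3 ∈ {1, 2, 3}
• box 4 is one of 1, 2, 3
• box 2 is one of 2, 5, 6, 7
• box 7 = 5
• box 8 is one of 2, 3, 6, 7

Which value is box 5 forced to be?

8

box 7's domain is down to {5}, so box 7 = 5. Strike 5 from box 2.
Among the 7 still-open variables, 4 fits only box 6 (and all 7 values in {1, 2, 3, 4, 6, 7, 8} must be used), so box 6 = 4.
The 6 still-open variables draw from only 6 values {1, 2, 3, 6, 7, 8}, so each is used; only box 5 can be 8, hence box 5 = 8.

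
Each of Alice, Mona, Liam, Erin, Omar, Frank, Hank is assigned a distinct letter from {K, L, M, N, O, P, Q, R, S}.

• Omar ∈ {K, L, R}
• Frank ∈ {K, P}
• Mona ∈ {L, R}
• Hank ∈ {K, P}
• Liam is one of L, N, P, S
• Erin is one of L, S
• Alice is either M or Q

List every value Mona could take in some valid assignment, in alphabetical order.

L, R

Frank and Hank between them cover only {K, P} — a naked pair. Remove those values from Liam, Omar.
Mona and Omar share exactly the 2 values {L, R}; by pigeonhole those values go to them, so strike L, R from Liam, Erin.
That leaves Erin = S. So Liam can't be S.
That leaves Liam = N.
No further eliminations apply; Mona can still be any of L, R.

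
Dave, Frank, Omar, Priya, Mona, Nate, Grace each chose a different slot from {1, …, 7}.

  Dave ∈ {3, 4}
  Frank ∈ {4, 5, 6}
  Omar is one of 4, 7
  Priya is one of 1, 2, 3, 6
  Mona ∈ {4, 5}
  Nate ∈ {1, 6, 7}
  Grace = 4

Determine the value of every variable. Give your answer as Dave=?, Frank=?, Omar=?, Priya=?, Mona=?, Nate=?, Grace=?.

Grace's domain is down to {4}, so Grace = 4. So Dave, Frank, Omar, Mona can't be 4.
Dave must be 3 (only option left). Strike 3 from Priya.
Omar's domain is down to {7}, so Omar = 7. So Nate can't be 7.
Mona's domain is down to {5}, so Mona = 5. So Frank can't be 5.
Frank has just one choice, so Frank = 6. So Priya, Nate can't be 6.
Nate must be 1 (only option left). Eliminate 1 elsewhere: Priya.
Priya must be 2 (only option left).

Dave=3, Frank=6, Omar=7, Priya=2, Mona=5, Nate=1, Grace=4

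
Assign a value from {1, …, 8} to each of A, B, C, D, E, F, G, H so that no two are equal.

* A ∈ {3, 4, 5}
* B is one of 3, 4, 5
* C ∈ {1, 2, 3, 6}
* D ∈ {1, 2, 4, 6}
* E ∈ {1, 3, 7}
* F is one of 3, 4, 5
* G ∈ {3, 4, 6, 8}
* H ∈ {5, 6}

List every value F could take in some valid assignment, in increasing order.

The 8 variables draw from only 8 values {1, 2, 3, 4, 5, 6, 7, 8}, so each is used; only E can be 7, hence E = 7.
Among the 7 still-open variables, 8 fits only G (and all 7 values in {1, 2, 3, 4, 5, 6, 8} must be used), so G = 8.
A, B, F share exactly the 3 values {3, 4, 5}; by pigeonhole those values go to them, so strike 3, 4, 5 from C, D, H.
H's domain is down to {6}, so H = 6. So C, D can't be 6.
No further eliminations apply; F can still be any of 3, 4, 5.

3, 4, 5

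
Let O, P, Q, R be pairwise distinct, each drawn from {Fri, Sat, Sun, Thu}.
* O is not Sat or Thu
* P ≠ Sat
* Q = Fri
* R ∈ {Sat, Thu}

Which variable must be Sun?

Q has just one choice, so Q = Fri. Remove Fri from O, P.
So Sun goes to O.

O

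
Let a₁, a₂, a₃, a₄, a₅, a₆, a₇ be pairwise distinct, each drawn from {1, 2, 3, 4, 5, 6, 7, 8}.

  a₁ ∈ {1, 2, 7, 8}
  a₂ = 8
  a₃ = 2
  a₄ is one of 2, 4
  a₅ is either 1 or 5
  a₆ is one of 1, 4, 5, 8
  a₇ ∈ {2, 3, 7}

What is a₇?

a₂ has just one choice, so a₂ = 8. So a₁, a₆ can't be 8.
That leaves a₃ = 2. So a₁, a₄, a₇ can't be 2.
That leaves a₄ = 4. Remove 4 from a₆.
The 4 still-open variables together cover exactly {1, 3, 5, 7} — 4 values for 4 variables — and 3 appears only in a₇'s list, so a₇ = 3.

3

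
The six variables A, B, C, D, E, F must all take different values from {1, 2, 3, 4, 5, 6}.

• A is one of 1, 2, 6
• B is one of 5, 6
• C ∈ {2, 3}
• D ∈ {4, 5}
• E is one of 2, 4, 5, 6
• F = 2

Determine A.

F has just one choice, so F = 2. Strike 2 from A, C, E.
C must be 3 (only option left).
Among the 4 still-open variables, 1 fits only A (and all 4 values in {1, 4, 5, 6} must be used), so A = 1.

1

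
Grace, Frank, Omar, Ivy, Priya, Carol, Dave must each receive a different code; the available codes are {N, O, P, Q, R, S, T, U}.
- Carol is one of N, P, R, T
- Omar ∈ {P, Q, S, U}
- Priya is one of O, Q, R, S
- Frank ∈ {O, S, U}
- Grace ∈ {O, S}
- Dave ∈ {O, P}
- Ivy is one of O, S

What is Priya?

Grace and Ivy between them cover only {O, S} — a naked pair. Remove those values from Frank, Omar, Priya, Dave.
That leaves Frank = U. So Omar can't be U.
That leaves Dave = P. Eliminate P elsewhere: Omar, Carol.
Omar must be Q (only option left). Remove Q from Priya.
So Priya = R.

R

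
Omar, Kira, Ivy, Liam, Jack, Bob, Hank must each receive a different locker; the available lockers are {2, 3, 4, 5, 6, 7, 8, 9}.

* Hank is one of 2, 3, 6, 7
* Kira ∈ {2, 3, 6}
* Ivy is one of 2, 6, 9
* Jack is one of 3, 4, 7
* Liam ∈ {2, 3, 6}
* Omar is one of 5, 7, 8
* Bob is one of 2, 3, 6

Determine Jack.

4

The 3 variables Kira, Liam, Bob are confined to {2, 3, 6}, which locks those values in; drop them from Ivy, Jack, Hank.
Ivy's domain is down to {9}, so Ivy = 9.
Hank's domain is down to {7}, so Hank = 7. So Omar, Jack can't be 7.
So Jack = 4.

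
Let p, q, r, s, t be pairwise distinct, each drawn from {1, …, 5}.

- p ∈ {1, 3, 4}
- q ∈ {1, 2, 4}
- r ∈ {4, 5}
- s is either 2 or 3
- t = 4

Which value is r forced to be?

t must be 4 (only option left). So p, q, r can't be 4.
So r = 5.

5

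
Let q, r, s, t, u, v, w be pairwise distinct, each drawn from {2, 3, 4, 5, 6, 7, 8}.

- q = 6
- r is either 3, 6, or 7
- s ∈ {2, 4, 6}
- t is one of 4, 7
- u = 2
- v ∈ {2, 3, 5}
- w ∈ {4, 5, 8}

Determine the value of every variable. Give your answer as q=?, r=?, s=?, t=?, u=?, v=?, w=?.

q=6, r=3, s=4, t=7, u=2, v=5, w=8

q must be 6 (only option left). Eliminate 6 elsewhere: r, s.
u must be 2 (only option left). So s, v can't be 2.
That leaves s = 4. Remove 4 from t, w.
t has just one choice, so t = 7. Strike 7 from r.
r has just one choice, so r = 3. Eliminate 3 elsewhere: v.
v has just one choice, so v = 5. Strike 5 from w.
w has just one choice, so w = 8.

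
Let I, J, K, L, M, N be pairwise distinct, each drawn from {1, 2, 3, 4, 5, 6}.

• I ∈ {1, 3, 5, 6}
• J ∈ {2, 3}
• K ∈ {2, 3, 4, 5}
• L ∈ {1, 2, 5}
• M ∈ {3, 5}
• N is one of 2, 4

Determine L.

The 6 variables together cover exactly {1, 2, 3, 4, 5, 6} — 6 values for 6 variables — and 6 appears only in I's list, so I = 6.
The 5 still-open variables draw from only 5 values {1, 2, 3, 4, 5}, so each is used; only L can be 1, hence L = 1.

1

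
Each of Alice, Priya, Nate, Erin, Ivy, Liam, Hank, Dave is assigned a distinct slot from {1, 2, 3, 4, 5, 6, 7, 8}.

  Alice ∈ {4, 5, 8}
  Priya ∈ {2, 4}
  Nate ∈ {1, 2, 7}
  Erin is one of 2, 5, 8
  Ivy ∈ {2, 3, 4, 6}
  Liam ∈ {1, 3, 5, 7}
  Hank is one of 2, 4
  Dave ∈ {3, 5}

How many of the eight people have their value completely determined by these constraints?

2

Among the 8 variables, 6 fits only Ivy (and all 8 values in {1, 2, 3, 4, 5, 6, 7, 8} must be used), so Ivy = 6.
Priya and Hank share exactly the 2 values {2, 4}; by pigeonhole those values go to them, so strike 2, 4 from Alice, Nate, Erin.
The 2 variables Alice and Erin are confined to {5, 8}, which locks those values in; drop them from Liam, Dave.
Dave's domain is down to {3}, so Dave = 3. So Liam can't be 3.
Determined: Ivy=6, Dave=3. The other people each still have more than one consistent value. That makes 2.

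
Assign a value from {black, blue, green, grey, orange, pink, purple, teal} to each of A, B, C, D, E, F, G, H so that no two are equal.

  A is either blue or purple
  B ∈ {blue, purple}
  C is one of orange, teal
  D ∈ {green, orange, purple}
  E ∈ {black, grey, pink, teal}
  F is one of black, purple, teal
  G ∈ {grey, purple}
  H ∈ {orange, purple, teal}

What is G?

grey

The 8 variables draw from only 8 values {black, blue, green, grey, orange, pink, purple, teal}, so each is used; only D can be green, hence D = green.
Among the 7 still-open variables, pink fits only E (and all 7 values in {black, blue, grey, orange, pink, purple, teal} must be used), so E = pink.
The 6 still-open variables draw from only 6 values {black, blue, grey, orange, purple, teal}, so each is used; only F can be black, hence F = black.
Among the 5 still-open variables, grey fits only G (and all 5 values in {blue, grey, orange, purple, teal} must be used), so G = grey.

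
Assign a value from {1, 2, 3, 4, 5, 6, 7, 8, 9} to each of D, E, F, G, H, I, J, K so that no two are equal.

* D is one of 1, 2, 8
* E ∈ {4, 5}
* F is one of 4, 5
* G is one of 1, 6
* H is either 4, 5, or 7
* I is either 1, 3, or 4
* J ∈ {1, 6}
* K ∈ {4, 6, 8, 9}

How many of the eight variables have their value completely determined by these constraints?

2

E and F share exactly the 2 values {4, 5}; by pigeonhole those values go to them, so strike 4, 5 from H, I, K.
H has just one choice, so H = 7.
G and J share exactly the 2 values {1, 6}; by pigeonhole those values go to them, so strike 1, 6 from D, I, K.
I's domain is down to {3}, so I = 3.
Determined: H=7, I=3. The other variables each still have more than one consistent value. That makes 2.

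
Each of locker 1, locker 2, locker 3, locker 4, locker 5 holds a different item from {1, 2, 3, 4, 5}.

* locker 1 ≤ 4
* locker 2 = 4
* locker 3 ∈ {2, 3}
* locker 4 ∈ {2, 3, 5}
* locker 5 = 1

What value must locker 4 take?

5

locker 2's domain is down to {4}, so locker 2 = 4. Strike 4 from locker 1.
That leaves locker 5 = 1. Remove 1 from locker 1.
The 3 still-open variables draw from only 3 values {2, 3, 5}, so each is used; only locker 4 can be 5, hence locker 4 = 5.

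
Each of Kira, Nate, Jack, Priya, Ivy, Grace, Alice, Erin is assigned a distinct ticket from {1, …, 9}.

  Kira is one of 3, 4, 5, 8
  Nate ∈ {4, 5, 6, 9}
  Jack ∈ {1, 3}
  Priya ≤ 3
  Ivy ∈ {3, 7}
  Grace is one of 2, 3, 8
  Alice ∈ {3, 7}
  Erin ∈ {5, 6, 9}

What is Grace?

8

Ivy and Alice share exactly the 2 values {3, 7}; by pigeonhole those values go to them, so strike 3, 7 from Kira, Jack, Priya, Grace.
That leaves Jack = 1. Remove 1 from Priya.
Priya's domain is down to {2}, so Priya = 2. Remove 2 from Grace.
So Grace = 8.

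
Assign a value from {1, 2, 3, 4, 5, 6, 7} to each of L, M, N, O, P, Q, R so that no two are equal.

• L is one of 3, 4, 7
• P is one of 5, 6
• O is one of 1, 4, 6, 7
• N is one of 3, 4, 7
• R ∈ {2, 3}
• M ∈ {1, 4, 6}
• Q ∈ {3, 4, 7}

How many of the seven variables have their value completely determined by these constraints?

The 7 variables draw from only 7 values {1, 2, 3, 4, 5, 6, 7}, so each is used; only R can be 2, hence R = 2.
The 6 still-open variables draw from only 6 values {1, 3, 4, 5, 6, 7}, so each is used; only P can be 5, hence P = 5.
The 3 variables L, N, Q are confined to {3, 4, 7}, which locks those values in; drop them from M, O.
Determined: P=5, R=2. The other variables each still have more than one consistent value. That makes 2.

2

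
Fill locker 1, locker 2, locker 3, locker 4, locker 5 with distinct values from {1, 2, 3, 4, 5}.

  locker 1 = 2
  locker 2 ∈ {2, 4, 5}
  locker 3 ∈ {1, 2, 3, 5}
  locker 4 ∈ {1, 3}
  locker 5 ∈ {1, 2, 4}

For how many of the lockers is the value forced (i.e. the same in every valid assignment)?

1

locker 1's domain is down to {2}, so locker 1 = 2. Eliminate 2 elsewhere: locker 2, locker 3, locker 5.
Determined: locker 1=2. The other lockers each still have more than one consistent value. That makes 1.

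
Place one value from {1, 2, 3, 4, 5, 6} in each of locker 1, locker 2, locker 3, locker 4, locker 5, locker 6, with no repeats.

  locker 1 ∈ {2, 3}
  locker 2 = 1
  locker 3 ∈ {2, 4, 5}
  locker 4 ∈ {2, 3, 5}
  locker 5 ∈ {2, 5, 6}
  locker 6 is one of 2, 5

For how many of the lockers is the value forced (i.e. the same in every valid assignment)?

locker 2's domain is down to {1}, so locker 2 = 1.
The 5 still-open variables draw from only 5 values {2, 3, 4, 5, 6}, so each is used; only locker 3 can be 4, hence locker 3 = 4.
The 4 still-open variables draw from only 4 values {2, 3, 5, 6}, so each is used; only locker 5 can be 6, hence locker 5 = 6.
Determined: locker 2=1, locker 3=4, locker 5=6. The other lockers each still have more than one consistent value. That makes 3.

3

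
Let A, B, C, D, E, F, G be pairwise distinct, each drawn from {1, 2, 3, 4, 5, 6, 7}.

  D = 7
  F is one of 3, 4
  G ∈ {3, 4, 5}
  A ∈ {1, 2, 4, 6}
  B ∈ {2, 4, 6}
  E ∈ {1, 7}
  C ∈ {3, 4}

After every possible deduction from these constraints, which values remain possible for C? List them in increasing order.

D has just one choice, so D = 7. Eliminate 7 elsewhere: E.
E has just one choice, so E = 1. Remove 1 from A.
Among the 5 still-open variables, 5 fits only G (and all 5 values in {2, 3, 4, 5, 6} must be used), so G = 5.
The 2 variables C and F are confined to {3, 4}, which locks those values in; drop them from A, B.
No further eliminations apply; C can still be any of 3, 4.

3, 4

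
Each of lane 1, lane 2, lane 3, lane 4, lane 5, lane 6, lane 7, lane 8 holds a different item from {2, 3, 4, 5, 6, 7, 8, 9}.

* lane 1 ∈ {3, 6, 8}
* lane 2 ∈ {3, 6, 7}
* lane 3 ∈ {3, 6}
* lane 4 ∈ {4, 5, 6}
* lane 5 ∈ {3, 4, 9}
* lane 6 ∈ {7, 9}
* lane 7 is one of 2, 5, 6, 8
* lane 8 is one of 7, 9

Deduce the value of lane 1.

8

Among the 8 variables, 2 fits only lane 7 (and all 8 values in {2, 3, 4, 5, 6, 7, 8, 9} must be used), so lane 7 = 2.
The 7 still-open variables draw from only 7 values {3, 4, 5, 6, 7, 8, 9}, so each is used; only lane 4 can be 5, hence lane 4 = 5.
The 6 still-open variables draw from only 6 values {3, 4, 6, 7, 8, 9}, so each is used; only lane 5 can be 4, hence lane 5 = 4.
The 5 still-open variables together cover exactly {3, 6, 7, 8, 9} — 5 values for 5 variables — and 8 appears only in lane 1's list, so lane 1 = 8.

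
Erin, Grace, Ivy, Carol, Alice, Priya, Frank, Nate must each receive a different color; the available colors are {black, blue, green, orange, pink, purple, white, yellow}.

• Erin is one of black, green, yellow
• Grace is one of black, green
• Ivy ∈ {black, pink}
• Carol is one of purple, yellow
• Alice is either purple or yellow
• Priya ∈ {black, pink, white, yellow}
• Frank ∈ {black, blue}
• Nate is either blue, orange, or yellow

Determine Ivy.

pink

Among the 8 variables, orange fits only Nate (and all 8 values in {black, blue, green, orange, pink, purple, white, yellow} must be used), so Nate = orange.
Among the 7 still-open variables, blue fits only Frank (and all 7 values in {black, blue, green, pink, purple, white, yellow} must be used), so Frank = blue.
The 6 still-open variables draw from only 6 values {black, green, pink, purple, white, yellow}, so each is used; only Priya can be white, hence Priya = white.
The 5 still-open variables together cover exactly {black, green, pink, purple, yellow} — 5 values for 5 variables — and pink appears only in Ivy's list, so Ivy = pink.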